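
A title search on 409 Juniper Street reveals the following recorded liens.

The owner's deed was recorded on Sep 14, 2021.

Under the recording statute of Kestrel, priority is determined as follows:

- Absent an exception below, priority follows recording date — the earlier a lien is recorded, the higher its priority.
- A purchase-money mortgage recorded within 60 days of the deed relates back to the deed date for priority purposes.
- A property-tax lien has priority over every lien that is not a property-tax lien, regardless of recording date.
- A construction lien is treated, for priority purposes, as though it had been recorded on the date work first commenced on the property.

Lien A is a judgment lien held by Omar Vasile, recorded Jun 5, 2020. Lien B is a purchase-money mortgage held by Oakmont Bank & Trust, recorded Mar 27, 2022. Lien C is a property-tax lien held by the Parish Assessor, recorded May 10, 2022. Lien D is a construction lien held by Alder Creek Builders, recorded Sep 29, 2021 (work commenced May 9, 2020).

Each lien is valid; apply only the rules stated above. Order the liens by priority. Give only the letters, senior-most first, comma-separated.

C, D, A, B

Effective dates: B was recorded 194 days after the deed — beyond 60 days — so no relation-back applies; D is treated as recorded May 9, 2020, the work-commencement date.
C, as a property-tax lien, has superpriority and ranks first.
Remaining liens by effective date: D (May 9, 2020), A (Jun 5, 2020), B (Mar 27, 2022).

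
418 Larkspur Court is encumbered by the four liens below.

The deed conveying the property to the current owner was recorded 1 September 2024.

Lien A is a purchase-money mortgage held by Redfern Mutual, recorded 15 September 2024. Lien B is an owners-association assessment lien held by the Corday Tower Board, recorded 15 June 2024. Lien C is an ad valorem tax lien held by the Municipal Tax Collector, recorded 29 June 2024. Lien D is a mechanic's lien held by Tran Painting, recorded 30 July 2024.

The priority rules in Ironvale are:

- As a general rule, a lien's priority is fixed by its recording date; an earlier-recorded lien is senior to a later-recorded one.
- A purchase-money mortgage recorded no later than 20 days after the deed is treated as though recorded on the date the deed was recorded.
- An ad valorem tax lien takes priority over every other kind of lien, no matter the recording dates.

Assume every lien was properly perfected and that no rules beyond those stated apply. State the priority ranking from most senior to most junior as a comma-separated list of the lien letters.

C, B, D, A

Effective dates after the stated exceptions: A relates back to the deed date 1 September 2024.
As an ad valorem tax lien, C is senior to every other lien.
The other liens, earliest effective date first: B (15 June 2024), D (30 July 2024), A (1 September 2024).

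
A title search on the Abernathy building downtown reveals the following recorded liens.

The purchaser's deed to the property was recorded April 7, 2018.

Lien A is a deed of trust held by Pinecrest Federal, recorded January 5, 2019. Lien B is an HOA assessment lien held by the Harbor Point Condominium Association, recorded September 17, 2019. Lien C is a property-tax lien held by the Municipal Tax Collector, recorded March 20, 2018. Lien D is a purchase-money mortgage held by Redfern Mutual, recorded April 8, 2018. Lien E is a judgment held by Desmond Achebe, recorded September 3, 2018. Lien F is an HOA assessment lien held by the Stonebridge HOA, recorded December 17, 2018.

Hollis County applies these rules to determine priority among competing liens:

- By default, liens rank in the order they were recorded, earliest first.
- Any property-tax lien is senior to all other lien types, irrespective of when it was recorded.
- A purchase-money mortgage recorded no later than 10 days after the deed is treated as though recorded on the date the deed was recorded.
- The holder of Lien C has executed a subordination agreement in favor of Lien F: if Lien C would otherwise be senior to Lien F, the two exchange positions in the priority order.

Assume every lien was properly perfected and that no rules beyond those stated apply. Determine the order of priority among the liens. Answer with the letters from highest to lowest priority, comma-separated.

Effective dates after the stated exceptions: D's effective date is the deed date, April 7, 2018.
C, as a property-tax lien, has superpriority and ranks first.
Remaining liens by effective date: D (April 7, 2018), E (September 3, 2018), F (December 17, 2018), A (January 5, 2019), B (September 17, 2019).
Because C would otherwise rank above F, the subordination swaps them.

F, D, E, C, A, B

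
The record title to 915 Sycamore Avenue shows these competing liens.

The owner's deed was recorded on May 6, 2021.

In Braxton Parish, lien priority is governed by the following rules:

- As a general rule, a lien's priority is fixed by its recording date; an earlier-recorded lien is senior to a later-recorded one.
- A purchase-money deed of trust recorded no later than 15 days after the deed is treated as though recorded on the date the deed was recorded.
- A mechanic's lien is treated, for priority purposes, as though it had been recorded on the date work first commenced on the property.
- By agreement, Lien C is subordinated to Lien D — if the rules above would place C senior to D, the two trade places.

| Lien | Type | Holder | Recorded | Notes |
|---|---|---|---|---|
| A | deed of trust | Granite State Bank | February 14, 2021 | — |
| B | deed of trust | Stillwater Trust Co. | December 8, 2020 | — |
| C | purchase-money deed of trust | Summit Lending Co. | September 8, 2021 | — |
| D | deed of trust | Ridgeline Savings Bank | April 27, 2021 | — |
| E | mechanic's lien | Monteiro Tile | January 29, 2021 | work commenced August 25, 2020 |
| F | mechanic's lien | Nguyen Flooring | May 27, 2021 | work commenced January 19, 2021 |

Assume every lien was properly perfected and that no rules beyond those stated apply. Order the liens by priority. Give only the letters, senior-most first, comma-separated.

Effective dates after the stated exceptions: C was recorded 125 days after the deed — beyond 15 days — so no relation-back applies; E's effective date is August 25, 2020, when work began; F relates back to January 19, 2021 (work commenced).
Sorted by effective date: E (August 25, 2020), B (December 8, 2020), F (January 19, 2021), A (February 14, 2021), D (April 27, 2021), C (September 8, 2021).
C already ranks below D; the subordination has no effect.

E, B, F, A, D, C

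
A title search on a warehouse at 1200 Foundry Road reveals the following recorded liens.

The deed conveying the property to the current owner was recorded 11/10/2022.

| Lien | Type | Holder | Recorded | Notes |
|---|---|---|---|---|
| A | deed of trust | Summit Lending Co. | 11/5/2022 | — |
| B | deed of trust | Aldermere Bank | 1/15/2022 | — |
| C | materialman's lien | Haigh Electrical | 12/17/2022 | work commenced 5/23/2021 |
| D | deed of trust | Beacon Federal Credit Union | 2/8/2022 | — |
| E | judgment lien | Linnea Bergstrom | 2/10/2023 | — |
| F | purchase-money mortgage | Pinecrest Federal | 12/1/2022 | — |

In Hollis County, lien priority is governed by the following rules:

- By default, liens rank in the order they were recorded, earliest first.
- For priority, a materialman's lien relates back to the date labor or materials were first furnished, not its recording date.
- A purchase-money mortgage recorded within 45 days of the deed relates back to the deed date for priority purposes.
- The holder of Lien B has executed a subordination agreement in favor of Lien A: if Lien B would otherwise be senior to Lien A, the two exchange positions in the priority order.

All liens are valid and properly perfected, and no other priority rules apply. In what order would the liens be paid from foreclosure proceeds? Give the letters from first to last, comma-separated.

C, A, D, B, F, E

Adjusting effective dates: C is treated as recorded 5/23/2021, the work-commencement date; F relates back to the deed date 11/10/2022.
By effective date, earliest first: C (5/23/2021), B (1/15/2022), D (2/8/2022), A (11/5/2022), F (11/10/2022), E (2/10/2023).
Because B would otherwise rank above A, the subordination swaps them.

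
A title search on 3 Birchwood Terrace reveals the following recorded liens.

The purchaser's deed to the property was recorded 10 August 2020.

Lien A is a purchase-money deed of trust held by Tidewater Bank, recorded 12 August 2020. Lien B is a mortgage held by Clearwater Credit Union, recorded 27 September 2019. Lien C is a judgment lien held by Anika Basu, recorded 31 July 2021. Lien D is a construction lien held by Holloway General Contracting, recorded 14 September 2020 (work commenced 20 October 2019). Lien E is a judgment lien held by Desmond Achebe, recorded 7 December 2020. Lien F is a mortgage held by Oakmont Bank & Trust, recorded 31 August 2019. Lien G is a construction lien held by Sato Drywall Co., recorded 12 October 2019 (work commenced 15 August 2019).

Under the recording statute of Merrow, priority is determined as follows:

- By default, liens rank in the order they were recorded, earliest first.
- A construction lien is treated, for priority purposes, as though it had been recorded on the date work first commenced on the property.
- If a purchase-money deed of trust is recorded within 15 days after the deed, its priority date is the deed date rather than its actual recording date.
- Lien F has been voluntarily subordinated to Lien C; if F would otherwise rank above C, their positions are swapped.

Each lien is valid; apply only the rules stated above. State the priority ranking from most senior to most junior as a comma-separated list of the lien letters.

First, effective dates: A relates back to the deed date 10 August 2020; D is treated as recorded 20 October 2019, the work-commencement date; G is treated as recorded 15 August 2019, the work-commencement date.
By effective date, earliest first: G (15 August 2019), F (31 August 2019), B (27 September 2019), D (20 October 2019), A (10 August 2020), E (7 December 2020), C (31 July 2021).
The subordination applies — F was senior to C — so F and C swap.

G, C, B, D, A, E, F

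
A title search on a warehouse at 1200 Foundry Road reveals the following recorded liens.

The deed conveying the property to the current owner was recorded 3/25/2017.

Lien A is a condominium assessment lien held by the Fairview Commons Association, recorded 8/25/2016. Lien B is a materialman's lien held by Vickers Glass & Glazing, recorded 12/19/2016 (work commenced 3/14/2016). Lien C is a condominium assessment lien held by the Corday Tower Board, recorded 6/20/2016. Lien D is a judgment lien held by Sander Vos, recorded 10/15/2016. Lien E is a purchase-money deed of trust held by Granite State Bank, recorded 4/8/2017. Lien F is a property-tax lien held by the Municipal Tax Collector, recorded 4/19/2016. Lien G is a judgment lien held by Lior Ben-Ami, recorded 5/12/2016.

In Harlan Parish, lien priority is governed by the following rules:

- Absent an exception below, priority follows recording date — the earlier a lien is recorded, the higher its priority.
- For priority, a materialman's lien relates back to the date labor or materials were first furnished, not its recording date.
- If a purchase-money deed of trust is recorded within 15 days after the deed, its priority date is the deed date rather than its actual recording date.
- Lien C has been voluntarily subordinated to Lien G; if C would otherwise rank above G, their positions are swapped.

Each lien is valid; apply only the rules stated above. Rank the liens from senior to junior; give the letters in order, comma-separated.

Effective dates: B is treated as recorded 3/14/2016, the work-commencement date; E relates back to the deed date 3/25/2017.
By effective date: B (3/14/2016), F (4/19/2016), G (5/12/2016), C (6/20/2016), A (8/25/2016), D (10/15/2016), E (3/25/2017).
Since C is not senior to G, the subordination leaves the order unchanged.

B, F, G, C, A, D, E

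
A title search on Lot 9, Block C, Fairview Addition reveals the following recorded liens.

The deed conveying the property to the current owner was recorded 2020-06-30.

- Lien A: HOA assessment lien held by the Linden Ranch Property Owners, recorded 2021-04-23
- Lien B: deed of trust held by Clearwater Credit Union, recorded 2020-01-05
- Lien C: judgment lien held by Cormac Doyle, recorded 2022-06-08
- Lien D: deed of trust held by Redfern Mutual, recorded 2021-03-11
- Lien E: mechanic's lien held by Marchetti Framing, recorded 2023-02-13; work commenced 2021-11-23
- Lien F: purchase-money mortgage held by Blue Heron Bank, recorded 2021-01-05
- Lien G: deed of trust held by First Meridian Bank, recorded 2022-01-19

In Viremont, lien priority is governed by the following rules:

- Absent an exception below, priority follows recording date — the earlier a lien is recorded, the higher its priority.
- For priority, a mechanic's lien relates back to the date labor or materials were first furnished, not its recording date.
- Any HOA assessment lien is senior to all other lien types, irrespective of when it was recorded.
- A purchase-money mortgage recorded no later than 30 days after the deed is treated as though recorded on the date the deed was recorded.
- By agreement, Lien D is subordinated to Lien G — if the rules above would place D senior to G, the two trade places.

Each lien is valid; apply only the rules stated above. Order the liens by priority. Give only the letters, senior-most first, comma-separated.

Adjusting effective dates: E relates back to 2021-11-23 (work commenced); F was recorded 189 days after the deed — beyond 30 days — so no relation-back applies.
A is an HOA assessment lien, so it outranks all other liens regardless of date.
Remaining liens by effective date: B (2020-01-05), F (2021-01-05), D (2021-03-11), E (2021-11-23), G (2022-01-19), C (2022-06-08).
D is senior to G before the subordination, so the two trade places.

A, B, F, G, E, D, C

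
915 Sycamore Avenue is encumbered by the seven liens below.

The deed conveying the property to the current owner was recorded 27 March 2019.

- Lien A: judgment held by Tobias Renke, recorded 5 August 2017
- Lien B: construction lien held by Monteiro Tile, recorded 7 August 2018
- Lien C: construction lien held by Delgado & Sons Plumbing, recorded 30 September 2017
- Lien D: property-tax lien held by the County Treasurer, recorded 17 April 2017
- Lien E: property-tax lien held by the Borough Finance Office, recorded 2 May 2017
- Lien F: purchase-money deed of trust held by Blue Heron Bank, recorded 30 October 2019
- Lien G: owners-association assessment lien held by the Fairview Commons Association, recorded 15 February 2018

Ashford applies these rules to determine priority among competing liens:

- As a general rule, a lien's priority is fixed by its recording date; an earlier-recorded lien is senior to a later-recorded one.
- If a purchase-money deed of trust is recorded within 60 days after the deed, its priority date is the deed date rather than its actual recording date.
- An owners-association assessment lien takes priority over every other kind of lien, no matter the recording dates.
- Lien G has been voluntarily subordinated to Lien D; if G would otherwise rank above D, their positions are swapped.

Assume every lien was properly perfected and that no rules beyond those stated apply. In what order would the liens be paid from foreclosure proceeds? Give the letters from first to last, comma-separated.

Effective dates after the stated exceptions: F missed the 60-day window (217 days after the deed), so its recording date stands.
G is an owners-association assessment lien and takes priority over every other lien.
The other liens, earliest effective date first: D (17 April 2017), E (2 May 2017), A (5 August 2017), C (30 September 2017), B (7 August 2018), F (30 October 2019).
The subordination applies — G was senior to D — so G and D swap.

D, G, E, A, C, B, F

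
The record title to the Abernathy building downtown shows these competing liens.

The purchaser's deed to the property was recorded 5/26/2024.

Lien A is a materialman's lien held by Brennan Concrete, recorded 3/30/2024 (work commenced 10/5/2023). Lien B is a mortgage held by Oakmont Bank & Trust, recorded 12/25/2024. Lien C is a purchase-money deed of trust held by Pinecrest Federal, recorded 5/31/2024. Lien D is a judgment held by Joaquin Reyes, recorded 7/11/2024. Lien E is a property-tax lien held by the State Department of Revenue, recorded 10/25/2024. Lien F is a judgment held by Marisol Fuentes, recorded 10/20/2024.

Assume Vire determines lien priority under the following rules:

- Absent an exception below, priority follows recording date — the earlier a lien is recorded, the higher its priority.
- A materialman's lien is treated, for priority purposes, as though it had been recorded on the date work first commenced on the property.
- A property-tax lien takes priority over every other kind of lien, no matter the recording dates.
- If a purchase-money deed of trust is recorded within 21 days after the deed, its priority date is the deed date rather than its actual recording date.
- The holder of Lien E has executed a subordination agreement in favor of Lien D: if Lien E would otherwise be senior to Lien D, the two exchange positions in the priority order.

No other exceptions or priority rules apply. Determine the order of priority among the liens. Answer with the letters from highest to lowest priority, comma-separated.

D, A, C, E, F, B

Effective dates after the stated exceptions: A relates back to 10/5/2023 (work commenced); C relates back to the deed date 5/26/2024.
E, as a property-tax lien, has superpriority and ranks first.
Remaining liens by effective date: A (10/5/2023), C (5/26/2024), D (7/11/2024), F (10/20/2024), B (12/25/2024).
E would otherwise be senior to D, so under the subordination agreement E and D exchange positions.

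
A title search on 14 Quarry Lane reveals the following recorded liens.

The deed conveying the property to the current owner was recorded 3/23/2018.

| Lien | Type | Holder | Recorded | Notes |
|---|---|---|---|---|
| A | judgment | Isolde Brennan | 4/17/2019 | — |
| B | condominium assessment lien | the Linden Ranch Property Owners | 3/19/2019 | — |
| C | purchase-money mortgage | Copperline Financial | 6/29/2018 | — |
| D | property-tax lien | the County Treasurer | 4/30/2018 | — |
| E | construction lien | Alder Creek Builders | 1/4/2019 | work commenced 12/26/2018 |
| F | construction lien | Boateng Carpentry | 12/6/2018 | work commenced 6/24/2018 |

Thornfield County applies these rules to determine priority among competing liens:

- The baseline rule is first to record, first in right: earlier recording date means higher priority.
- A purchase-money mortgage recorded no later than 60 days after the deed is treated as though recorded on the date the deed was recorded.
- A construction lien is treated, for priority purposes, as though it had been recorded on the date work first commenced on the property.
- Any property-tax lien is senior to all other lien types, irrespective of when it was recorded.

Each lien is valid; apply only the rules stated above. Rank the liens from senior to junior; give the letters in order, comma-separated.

D, F, C, E, B, A

Effective dates after the stated exceptions: C was recorded 98 days after the deed, outside the 60-day window, so it keeps its recording date; E's effective date is 12/26/2018, when work began; F relates back to 6/24/2018 (work commenced).
D, as a property-tax lien, has superpriority and ranks first.
The other liens, earliest effective date first: F (6/24/2018), C (6/29/2018), E (12/26/2018), B (3/19/2019), A (4/17/2019).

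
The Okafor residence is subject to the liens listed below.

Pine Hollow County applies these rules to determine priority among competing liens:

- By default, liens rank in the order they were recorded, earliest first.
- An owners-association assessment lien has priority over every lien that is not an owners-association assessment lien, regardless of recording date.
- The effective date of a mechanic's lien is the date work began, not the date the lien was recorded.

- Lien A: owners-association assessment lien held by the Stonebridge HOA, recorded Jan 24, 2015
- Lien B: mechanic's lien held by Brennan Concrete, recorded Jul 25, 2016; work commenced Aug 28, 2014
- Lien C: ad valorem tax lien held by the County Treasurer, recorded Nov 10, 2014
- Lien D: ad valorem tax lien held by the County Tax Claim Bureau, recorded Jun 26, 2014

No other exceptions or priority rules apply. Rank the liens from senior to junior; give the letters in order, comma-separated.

Adjusting effective dates: B is treated as recorded Aug 28, 2014, the work-commencement date.
As an owners-association assessment lien, A is senior to every other lien.
Ordering the rest by effective date: D (Jun 26, 2014), B (Aug 28, 2014), C (Nov 10, 2014).

A, D, B, C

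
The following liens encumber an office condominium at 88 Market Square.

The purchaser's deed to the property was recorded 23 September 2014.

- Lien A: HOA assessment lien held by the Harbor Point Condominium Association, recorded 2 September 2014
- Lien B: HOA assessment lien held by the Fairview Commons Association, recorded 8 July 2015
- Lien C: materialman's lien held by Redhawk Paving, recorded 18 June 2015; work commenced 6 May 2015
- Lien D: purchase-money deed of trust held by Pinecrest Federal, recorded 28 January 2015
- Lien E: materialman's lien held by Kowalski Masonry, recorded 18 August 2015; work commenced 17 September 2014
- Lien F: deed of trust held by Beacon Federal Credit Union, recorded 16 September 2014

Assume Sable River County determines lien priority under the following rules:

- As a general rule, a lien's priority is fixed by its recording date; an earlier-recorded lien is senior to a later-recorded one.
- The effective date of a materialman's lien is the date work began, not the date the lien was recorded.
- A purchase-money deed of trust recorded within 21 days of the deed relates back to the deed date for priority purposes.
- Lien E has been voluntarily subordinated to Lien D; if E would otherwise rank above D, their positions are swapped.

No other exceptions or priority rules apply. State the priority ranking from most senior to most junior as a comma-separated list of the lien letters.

A, F, D, E, C, B

Adjusting effective dates: C relates back to 6 May 2015 (work commenced); D missed the 21-day window (127 days after the deed), so its recording date stands; E's effective date is 17 September 2014, when work began.
By effective date, earliest first: A (2 September 2014), F (16 September 2014), E (17 September 2014), D (28 January 2015), C (6 May 2015), B (8 July 2015).
The subordination applies — E was senior to D — so E and D swap.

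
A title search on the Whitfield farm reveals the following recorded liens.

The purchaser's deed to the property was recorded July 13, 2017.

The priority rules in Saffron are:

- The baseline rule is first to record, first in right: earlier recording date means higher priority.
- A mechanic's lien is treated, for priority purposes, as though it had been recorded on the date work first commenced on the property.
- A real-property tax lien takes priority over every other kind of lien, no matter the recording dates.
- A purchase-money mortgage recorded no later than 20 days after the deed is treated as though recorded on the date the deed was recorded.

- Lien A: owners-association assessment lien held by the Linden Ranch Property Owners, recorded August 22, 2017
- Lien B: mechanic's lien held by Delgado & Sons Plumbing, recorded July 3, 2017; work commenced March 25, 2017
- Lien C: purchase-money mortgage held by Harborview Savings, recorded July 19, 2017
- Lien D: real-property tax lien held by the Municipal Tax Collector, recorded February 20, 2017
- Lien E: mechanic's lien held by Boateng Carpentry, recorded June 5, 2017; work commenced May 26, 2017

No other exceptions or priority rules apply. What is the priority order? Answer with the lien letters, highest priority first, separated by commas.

D, B, E, C, A

Effective dates after the stated exceptions: B is treated as recorded March 25, 2017, the work-commencement date; C relates back to the deed date July 13, 2017; E relates back to May 26, 2017 (work commenced).
As a real-property tax lien, D is senior to every other lien.
The other liens, earliest effective date first: B (March 25, 2017), E (May 26, 2017), C (July 13, 2017), A (August 22, 2017).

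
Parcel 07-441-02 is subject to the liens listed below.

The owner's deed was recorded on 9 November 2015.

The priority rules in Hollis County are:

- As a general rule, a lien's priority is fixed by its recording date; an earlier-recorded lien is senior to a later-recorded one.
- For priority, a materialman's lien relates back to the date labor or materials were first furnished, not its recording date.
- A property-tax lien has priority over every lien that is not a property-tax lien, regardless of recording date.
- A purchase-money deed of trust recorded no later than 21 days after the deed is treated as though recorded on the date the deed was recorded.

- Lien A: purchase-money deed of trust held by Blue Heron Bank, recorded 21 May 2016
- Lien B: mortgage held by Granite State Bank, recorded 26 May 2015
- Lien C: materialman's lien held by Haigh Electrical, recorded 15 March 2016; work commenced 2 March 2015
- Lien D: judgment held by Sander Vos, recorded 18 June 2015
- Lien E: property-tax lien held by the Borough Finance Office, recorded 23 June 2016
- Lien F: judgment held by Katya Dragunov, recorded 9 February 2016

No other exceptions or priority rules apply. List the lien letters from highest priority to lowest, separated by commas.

Effective dates: A was recorded 194 days after the deed — beyond 21 days — so no relation-back applies; C relates back to 2 March 2015 (work commenced).
E is a property-tax lien and takes priority over every other lien.
Remaining liens by effective date: C (2 March 2015), B (26 May 2015), D (18 June 2015), F (9 February 2016), A (21 May 2016).

E, C, B, D, F, A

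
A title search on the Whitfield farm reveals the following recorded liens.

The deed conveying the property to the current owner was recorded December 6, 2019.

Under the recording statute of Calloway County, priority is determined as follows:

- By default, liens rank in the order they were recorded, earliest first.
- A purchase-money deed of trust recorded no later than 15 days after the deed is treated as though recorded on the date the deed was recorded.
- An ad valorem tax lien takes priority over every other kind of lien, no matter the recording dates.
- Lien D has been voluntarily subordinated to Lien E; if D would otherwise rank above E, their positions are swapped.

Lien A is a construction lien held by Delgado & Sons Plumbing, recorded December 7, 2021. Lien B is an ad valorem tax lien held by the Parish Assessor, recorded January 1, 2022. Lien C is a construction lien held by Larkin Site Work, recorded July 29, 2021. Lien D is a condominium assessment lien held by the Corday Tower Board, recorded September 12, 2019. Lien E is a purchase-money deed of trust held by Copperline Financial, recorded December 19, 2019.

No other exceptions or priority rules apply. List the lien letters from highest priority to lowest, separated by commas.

B, E, D, C, A

Adjusting effective dates: E was recorded within the 15-day window, so its effective date is the deed date December 6, 2019.
B, as an ad valorem tax lien, has superpriority and ranks first.
Ordering the rest by effective date: D (September 12, 2019), E (December 6, 2019), C (July 29, 2021), A (December 7, 2021).
D is senior to E before the subordination, so the two trade places.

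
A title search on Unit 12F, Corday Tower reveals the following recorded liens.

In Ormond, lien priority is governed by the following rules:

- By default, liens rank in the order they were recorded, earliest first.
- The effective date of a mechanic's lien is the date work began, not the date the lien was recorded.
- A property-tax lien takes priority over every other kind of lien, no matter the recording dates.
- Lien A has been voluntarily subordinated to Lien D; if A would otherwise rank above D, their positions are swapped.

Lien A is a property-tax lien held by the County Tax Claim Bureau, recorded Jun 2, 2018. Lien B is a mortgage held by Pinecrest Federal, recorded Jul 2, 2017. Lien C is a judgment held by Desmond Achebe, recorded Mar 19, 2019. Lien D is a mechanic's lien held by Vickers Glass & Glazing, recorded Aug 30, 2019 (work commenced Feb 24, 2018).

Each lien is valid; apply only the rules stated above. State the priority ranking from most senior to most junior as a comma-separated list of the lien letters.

D, B, A, C

Effective dates after the stated exceptions: D's effective date is Feb 24, 2018, when work began.
As a property-tax lien, A is senior to every other lien.
Among the remaining liens, by effective date: B (Jul 2, 2017), D (Feb 24, 2018), C (Mar 19, 2019).
Because A would otherwise rank above D, the subordination swaps them.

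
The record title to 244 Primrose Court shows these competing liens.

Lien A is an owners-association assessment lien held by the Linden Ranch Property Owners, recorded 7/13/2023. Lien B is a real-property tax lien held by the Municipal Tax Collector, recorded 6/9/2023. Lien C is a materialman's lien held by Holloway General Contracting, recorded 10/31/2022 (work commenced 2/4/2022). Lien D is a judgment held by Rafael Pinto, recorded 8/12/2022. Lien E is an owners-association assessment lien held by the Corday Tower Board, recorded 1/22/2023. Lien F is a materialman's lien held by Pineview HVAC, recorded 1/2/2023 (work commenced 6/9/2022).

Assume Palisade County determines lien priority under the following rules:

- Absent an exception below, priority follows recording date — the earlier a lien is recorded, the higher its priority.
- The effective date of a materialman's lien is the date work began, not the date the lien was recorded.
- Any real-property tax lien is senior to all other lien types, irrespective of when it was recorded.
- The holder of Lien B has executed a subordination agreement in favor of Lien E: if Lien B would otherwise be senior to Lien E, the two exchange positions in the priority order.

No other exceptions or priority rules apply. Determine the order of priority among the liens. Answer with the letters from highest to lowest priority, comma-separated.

E, C, F, D, B, A

First, effective dates: C relates back to 2/4/2022 (work commenced); F is treated as recorded 6/9/2022, the work-commencement date.
As a real-property tax lien, B is senior to every other lien.
Remaining liens by effective date: C (2/4/2022), F (6/9/2022), D (8/12/2022), E (1/22/2023), A (7/13/2023).
B is senior to E before the subordination, so the two trade places.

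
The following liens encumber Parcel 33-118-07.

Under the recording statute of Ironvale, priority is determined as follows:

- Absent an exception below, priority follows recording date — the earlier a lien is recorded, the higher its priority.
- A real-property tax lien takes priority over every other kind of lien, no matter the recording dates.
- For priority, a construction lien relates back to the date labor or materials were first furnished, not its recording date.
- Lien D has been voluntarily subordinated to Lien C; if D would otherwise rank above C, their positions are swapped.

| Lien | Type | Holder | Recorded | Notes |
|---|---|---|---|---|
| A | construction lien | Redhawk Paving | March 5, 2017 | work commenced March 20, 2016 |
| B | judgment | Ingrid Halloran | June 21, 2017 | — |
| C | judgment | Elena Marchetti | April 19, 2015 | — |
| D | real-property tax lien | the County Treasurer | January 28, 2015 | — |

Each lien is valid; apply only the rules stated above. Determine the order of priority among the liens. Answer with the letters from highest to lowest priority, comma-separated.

C, D, A, B

Effective dates: A's effective date is March 20, 2016, when work began.
D, as a real-property tax lien, has superpriority and ranks first.
Remaining liens by effective date: C (April 19, 2015), A (March 20, 2016), B (June 21, 2017).
Because D would otherwise rank above C, the subordination swaps them.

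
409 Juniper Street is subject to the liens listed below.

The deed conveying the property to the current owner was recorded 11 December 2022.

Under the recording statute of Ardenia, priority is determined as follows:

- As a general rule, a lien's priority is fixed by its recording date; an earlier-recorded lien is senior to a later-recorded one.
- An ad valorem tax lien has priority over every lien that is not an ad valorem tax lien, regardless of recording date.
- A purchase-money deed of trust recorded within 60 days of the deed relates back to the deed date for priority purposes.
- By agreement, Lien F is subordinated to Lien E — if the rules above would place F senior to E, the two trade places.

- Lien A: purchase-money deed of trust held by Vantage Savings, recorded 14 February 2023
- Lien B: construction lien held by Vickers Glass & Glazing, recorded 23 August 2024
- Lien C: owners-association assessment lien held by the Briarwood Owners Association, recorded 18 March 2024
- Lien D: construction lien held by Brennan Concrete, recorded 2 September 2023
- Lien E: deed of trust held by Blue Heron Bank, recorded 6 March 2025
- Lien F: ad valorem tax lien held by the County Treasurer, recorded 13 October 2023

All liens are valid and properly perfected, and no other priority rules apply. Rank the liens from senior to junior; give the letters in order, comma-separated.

E, A, D, C, B, F

Effective dates after the stated exceptions: A missed the 60-day window (65 days after the deed), so its recording date stands.
F is an ad valorem tax lien and takes priority over every other lien.
Among the remaining liens, by effective date: A (14 February 2023), D (2 September 2023), C (18 March 2024), B (23 August 2024), E (6 March 2025).
The subordination applies — F was senior to E — so F and E swap.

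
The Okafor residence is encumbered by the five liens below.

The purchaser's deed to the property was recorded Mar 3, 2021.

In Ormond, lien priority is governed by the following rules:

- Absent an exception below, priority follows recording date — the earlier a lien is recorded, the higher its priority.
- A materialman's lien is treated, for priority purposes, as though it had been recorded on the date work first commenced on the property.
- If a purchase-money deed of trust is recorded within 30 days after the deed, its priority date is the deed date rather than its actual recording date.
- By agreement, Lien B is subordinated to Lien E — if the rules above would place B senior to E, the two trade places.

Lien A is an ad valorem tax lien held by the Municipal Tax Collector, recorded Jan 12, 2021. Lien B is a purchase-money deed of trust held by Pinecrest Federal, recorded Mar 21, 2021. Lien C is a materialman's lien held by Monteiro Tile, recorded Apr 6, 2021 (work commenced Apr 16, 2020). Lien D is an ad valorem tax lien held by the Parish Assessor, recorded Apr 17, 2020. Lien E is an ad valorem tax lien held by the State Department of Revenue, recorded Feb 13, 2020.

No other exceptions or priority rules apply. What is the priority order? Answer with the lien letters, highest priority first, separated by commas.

E, C, D, A, B

First, effective dates: B's effective date is the deed date, Mar 3, 2021; C is treated as recorded Apr 16, 2020, the work-commencement date.
By effective date, earliest first: E (Feb 13, 2020), C (Apr 16, 2020), D (Apr 17, 2020), A (Jan 12, 2021), B (Mar 3, 2021).
B already ranks below E; the subordination has no effect.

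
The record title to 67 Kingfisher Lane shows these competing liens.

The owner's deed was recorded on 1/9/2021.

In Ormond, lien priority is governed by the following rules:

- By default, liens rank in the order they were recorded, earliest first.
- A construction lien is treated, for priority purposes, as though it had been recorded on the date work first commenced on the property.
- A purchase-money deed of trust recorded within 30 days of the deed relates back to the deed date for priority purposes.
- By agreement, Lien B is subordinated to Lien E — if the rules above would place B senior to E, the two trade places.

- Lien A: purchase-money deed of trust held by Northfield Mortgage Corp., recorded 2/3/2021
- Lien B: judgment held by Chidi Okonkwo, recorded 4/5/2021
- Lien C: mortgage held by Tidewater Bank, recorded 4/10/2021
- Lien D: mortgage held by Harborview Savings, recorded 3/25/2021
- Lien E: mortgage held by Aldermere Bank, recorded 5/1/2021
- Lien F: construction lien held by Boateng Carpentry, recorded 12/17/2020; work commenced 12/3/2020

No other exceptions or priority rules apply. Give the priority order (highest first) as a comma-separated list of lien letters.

F, A, D, E, C, B

Effective dates after the stated exceptions: A was recorded within the 30-day window, so its effective date is the deed date 1/9/2021; F is treated as recorded 12/3/2020, the work-commencement date.
By effective date, earliest first: F (12/3/2020), A (1/9/2021), D (3/25/2021), B (4/5/2021), C (4/10/2021), E (5/1/2021).
B would otherwise be senior to E, so under the subordination agreement B and E exchange positions.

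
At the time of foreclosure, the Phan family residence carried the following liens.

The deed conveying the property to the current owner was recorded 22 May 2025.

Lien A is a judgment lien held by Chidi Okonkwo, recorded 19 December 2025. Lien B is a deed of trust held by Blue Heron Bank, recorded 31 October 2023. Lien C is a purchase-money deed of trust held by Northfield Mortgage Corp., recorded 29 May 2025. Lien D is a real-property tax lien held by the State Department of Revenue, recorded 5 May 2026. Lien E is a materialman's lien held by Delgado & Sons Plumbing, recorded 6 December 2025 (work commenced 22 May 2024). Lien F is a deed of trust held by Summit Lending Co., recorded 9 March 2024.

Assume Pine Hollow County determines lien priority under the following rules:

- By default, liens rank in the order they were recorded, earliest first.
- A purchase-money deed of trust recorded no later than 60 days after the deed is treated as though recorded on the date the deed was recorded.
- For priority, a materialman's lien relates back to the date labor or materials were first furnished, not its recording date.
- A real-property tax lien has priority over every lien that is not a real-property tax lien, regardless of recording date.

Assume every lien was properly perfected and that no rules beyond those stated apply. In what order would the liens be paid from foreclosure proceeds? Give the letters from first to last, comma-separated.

D, B, F, E, C, A

First, effective dates: C was recorded within the 60-day window, so its effective date is the deed date 22 May 2025; E relates back to 22 May 2024 (work commenced).
D, as a real-property tax lien, has superpriority and ranks first.
The other liens, earliest effective date first: B (31 October 2023), F (9 March 2024), E (22 May 2024), C (22 May 2025), A (19 December 2025).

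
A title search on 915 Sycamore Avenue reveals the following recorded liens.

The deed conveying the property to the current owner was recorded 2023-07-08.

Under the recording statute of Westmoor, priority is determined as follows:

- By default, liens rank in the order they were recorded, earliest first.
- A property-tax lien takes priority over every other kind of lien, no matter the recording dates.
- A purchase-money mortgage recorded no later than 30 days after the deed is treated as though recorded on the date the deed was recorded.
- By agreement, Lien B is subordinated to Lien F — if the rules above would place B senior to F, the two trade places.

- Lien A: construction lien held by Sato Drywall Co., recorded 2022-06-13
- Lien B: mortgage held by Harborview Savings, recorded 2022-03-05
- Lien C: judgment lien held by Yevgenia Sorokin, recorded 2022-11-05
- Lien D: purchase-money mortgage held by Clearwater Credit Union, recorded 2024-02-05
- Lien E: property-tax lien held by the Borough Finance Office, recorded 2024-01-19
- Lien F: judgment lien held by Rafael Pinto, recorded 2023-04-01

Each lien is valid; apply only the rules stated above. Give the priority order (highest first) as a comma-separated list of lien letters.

Adjusting effective dates: D was recorded 212 days after the deed, outside the 30-day window, so it keeps its recording date.
E is a property-tax lien, so it outranks all other liens regardless of date.
The other liens, earliest effective date first: B (2022-03-05), A (2022-06-13), C (2022-11-05), F (2023-04-01), D (2024-02-05).
The subordination applies — B was senior to F — so B and F swap.

E, F, A, C, B, D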